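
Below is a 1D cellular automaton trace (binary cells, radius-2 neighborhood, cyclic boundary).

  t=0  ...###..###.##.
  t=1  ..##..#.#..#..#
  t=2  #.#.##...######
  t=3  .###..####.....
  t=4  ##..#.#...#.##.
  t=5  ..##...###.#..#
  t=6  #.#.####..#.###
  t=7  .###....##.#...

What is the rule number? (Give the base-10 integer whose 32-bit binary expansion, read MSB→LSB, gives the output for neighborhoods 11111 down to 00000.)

254151645

  ##### -> .   bit 31 = 0  t=2,i=11
  ####. -> .   bit 30 = 0  t=2,i=14
  ###.# -> .   bit 29 = 0  t=0,i=10
  ###.. -> .   bit 28 = 0  t=0,i=5
  ##.## -> #   bit 27 = 1  t=0,i=11
  ##.#. -> #   bit 26 = 1  t=2,i=1
  ##..# -> #   bit 25 = 1  t=0,i=6
  ##... -> #   bit 24 = 1  t=0,i=14
  #.### -> .   bit 23 = 0  t=6,i=4
  #.##. -> .   bit 22 = 0  t=0,i=12
  #.#.# -> #   bit 21 = 1  t=2,i=2
  #.#.. -> .   bit 20 = 0  t=1,i=8
  #..## -> .   bit 19 = 0  t=0,i=7
  #..#. -> #   bit 18 = 1  t=1,i=5
  #...# -> #   bit 17 = 1  t=2,i=7
  #.... -> .   bit 16 = 0  t=0,i=0
  .#### -> .   bit 15 = 0  t=2,i=10
  .###. -> .   bit 14 = 0  t=0,i=4
  .##.# -> .   bit 13 = 0  t=4,i=13
  .##.. -> .   bit 12 = 0  t=0,i=13
  .#.## -> #   bit 11 = 1  t=2,i=3
  .#.#. -> .   bit 10 = 0  t=1,i=7
  .#..# -> #   bit 9 = 1  t=1,i=0
  .#... -> #   bit 8 = 1  t=4,i=7
  ..### -> #   bit 7 = 1  t=0,i=3
  ..##. -> #   bit 6 = 1  t=1,i=2
  ..#.# -> .   bit 5 = 0  t=1,i=6
  ..#.. -> #   bit 4 = 1  t=1,i=11
  ...## -> #   bit 3 = 1  t=0,i=2
  ...#. -> #   bit 2 = 1  t=4,i=9
  ....# -> .   bit 1 = 0  t=0,i=1
  ..... -> #   bit 0 = 1  t=3,i=12
  bits 00001111001001100000101111011101 = 254151645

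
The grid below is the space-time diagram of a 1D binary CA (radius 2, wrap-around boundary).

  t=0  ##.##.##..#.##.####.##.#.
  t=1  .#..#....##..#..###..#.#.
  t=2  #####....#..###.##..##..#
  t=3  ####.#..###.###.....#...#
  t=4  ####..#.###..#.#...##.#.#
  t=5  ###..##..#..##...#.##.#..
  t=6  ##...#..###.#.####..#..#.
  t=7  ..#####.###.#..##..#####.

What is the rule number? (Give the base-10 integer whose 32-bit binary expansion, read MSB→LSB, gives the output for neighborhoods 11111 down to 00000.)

3777422068

  ##### -> #   bit 31 = 1  t=2,i=1
  ####. -> #   bit 30 = 1  t=0,i=17
  ###.# -> #   bit 29 = 1  t=0,i=18
  ###.. -> .   bit 28 = 0  t=1,i=18
  ##.## -> .   bit 27 = 0  t=0,i=2
  ##.#. -> .   bit 26 = 0  t=0,i=22
  ##..# -> .   bit 25 = 0  t=0,i=8
  ##... -> #   bit 24 = 1  t=2,i=5
  #.### -> .   bit 23 = 0  t=0,i=15
  #.##. -> .   bit 22 = 0  t=0,i=0
  #.#.# -> #   bit 21 = 1  t=0,i=23
  #.#.. -> .   bit 20 = 0  t=1,i=23
  #..## -> .   bit 19 = 0  t=1,i=15
  #..#. -> #   bit 18 = 1  t=0,i=9
  #...# -> #   bit 17 = 1  t=3,i=22
  #.... -> .   bit 16 = 0  t=1,i=6
  .#### -> #   bit 15 = 1  t=0,i=16
  .###. -> #   bit 14 = 1  t=1,i=17
  .##.# -> #   bit 13 = 1  t=0,i=1
  .##.. -> .   bit 12 = 0  t=0,i=7
  .#.## -> .   bit 11 = 0  t=0,i=11
  .#.#. -> .   bit 10 = 0  t=1,i=22
  .#..# -> #   bit 9 = 1  t=1,i=2
  .#... -> .   bit 8 = 0  t=1,i=5
  ..### -> #   bit 7 = 1  t=1,i=16
  ..##. -> #   bit 6 = 1  t=1,i=9
  ..#.# -> #   bit 5 = 1  t=0,i=10
  ..#.. -> #   bit 4 = 1  t=1,i=1
  ...## -> .   bit 3 = 0  t=1,i=8
  ...#. -> #   bit 2 = 1  t=2,i=8
  ....# -> .   bit 1 = 0  t=1,i=7
  ..... -> .   bit 0 = 0  t=3,i=17
  bits 11100001001001101110001011110100 = 3777422068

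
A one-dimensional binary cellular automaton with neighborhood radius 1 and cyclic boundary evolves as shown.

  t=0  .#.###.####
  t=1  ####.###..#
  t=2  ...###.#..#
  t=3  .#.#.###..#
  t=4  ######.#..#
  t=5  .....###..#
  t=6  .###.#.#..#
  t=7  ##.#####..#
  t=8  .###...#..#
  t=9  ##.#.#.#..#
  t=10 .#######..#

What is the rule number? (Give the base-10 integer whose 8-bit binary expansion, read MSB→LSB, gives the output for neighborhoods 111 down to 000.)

  ###|.  b7=0 t=0,i=4
  ##.|#  b6=1 t=0,i=5
  #.#|#  b5=1 t=0,i=0
  #..|.  b4=0 t=1,i=8
  .##|#  b3=1 t=0,i=3
  .#.|#  b2=1 t=0,i=1
  ..#|.  b1=0 t=1,i=9
  ...|#  b0=1 t=2,i=1
  bits 01101101 = 109

109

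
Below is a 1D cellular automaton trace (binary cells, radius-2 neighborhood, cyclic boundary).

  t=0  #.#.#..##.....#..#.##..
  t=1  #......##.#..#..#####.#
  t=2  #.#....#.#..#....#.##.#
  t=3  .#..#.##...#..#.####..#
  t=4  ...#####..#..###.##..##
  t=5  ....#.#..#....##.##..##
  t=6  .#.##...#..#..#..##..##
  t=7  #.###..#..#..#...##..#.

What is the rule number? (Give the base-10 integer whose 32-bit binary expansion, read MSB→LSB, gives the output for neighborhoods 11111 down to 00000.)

1682298980

  ##### -> .   bit 31 = 0  t=1,i=18
  ####. -> #   bit 30 = 1  t=1,i=19
  ###.# -> #   bit 29 = 1  t=1,i=20
  ###.. -> .   bit 28 = 0  t=3,i=19
  ##.## -> .   bit 27 = 0  t=1,i=21
  ##.#. -> #   bit 26 = 1  t=1,i=9
  ##..# -> .   bit 25 = 0  t=0,i=21
  ##... -> .   bit 24 = 0  t=0,i=9
  #.### -> .   bit 23 = 0  t=3,i=16
  #.##. -> #   bit 22 = 1  t=0,i=19
  #.#.# -> .   bit 21 = 0  t=0,i=2
  #.#.. -> .   bit 20 = 0  t=0,i=4
  #..## -> .   bit 19 = 0  t=0,i=6
  #..#. -> #   bit 18 = 1  t=0,i=16
  #...# -> .   bit 17 = 0  t=3,i=9
  #.... -> #   bit 16 = 1  t=0,i=10
  .#### -> #   bit 15 = 1  t=1,i=17
  .###. -> #   bit 14 = 1  t=4,i=14
  .##.# -> .   bit 13 = 0  t=1,i=8
  .##.. -> #   bit 12 = 1  t=0,i=8
  .#.## -> #   bit 11 = 1  t=0,i=18
  .#.#. -> .   bit 10 = 0  t=0,i=1
  .#..# -> .   bit 9 = 0  t=0,i=5
  .#... -> .   bit 8 = 0  t=2,i=3
  ..### -> .   bit 7 = 0  t=1,i=16
  ..##. -> #   bit 6 = 1  t=0,i=7
  ..#.# -> #   bit 5 = 1  t=0,i=0
  ..#.. -> .   bit 4 = 0  t=0,i=14
  ...## -> .   bit 3 = 0  t=1,i=6
  ...#. -> #   bit 2 = 1  t=0,i=13
  ....# -> .   bit 1 = 0  t=0,i=12
  ..... -> .   bit 0 = 0  t=0,i=11
  bits 01100100010001011101100001100100 = 1682298980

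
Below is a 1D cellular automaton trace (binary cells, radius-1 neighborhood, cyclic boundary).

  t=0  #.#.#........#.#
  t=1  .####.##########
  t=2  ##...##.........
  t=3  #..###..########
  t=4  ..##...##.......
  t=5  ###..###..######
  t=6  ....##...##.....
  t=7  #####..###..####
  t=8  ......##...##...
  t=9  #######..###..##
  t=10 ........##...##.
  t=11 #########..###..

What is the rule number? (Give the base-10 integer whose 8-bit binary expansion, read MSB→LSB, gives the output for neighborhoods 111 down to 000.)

47

  ### -> .   bit 7 = 0  t=1,i=2
  ##. -> .   bit 6 = 0  t=0,i=0
  #.# -> #   bit 5 = 1  t=0,i=1
  #.. -> .   bit 4 = 0  t=0,i=5
  .## -> #   bit 3 = 1  t=0,i=15
  .#. -> #   bit 2 = 1  t=0,i=2
  ..# -> #   bit 1 = 1  t=0,i=12
  ... -> #   bit 0 = 1  t=0,i=6
  bits 00101111 = 47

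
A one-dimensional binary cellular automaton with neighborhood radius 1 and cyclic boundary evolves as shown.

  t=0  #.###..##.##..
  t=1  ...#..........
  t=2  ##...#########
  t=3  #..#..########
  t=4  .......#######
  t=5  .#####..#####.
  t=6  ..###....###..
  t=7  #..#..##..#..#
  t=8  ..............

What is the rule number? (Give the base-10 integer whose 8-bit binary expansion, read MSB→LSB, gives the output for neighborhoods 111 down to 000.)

129

  ### -> #   bit 7 = 1  t=0,i=3
  ##. -> .   bit 6 = 0  t=0,i=4
  #.# -> .   bit 5 = 0  t=0,i=1
  #.. -> .   bit 4 = 0  t=0,i=5
  .## -> .   bit 3 = 0  t=0,i=2
  .#. -> .   bit 2 = 0  t=0,i=0
  ..# -> .   bit 1 = 0  t=0,i=6
  ... -> #   bit 0 = 1  t=1,i=0
  bits 10000001 = 129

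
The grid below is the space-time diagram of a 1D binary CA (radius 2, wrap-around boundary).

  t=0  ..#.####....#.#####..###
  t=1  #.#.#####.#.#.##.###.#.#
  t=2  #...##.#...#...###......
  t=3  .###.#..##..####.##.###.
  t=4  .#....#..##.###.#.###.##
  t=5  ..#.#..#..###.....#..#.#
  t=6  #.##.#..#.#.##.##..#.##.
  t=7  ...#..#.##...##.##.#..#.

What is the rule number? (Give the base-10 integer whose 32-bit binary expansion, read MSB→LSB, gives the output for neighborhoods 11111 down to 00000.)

  #####|.  b31=0 t=0,i=16
  ####.|#  b30=1 t=0,i=6
  ###.#|.  b29=0 t=1,i=8
  ###..|#  b28=1 t=0,i=7
  ##.##|#  b27=1 t=1,i=16
  ##.#.|.  b26=0 t=1,i=1
  ##..#|#  b25=1 t=0,i=0
  ##...|#  b24=1 t=0,i=8
  #.###|#  b23=1 t=0,i=4
  #.##.|.  b22=0 t=1,i=14
  #.#.#|.  b21=0 t=1,i=2
  #.#..|.  b20=0 t=2,i=7
  #..##|.  b19=0 t=0,i=20
  #..#.|.  b18=0 t=0,i=1
  #...#|#  b17=1 t=2,i=2
  #....|.  b16=0 t=0,i=9
  .####|#  b15=1 t=0,i=5
  .###.|.  b14=0 t=0,i=22
  .##.#|#  b13=1 t=1,i=0
  .##..|#  b12=1 t=3,i=9
  .#.##|.  b11=0 t=0,i=3
  .#.#.|#  b10=1 t=1,i=11
  .#..#|#  b9=1 t=3,i=6
  .#...|#  b8=1 t=2,i=1
  ..###|#  b7=1 t=0,i=21
  ..##.|.  b6=0 t=2,i=4
  ..#.#|#  b5=1 t=0,i=2
  ..#..|.  b4=0 t=2,i=0
  ...##|#  b3=1 t=2,i=3
  ...#.|.  b2=0 t=0,i=11
  ....#|#  b1=1 t=0,i=10
  .....|#  b0=1 t=2,i=20
  bits 01011011100000101011011110101011 = 1535293355

1535293355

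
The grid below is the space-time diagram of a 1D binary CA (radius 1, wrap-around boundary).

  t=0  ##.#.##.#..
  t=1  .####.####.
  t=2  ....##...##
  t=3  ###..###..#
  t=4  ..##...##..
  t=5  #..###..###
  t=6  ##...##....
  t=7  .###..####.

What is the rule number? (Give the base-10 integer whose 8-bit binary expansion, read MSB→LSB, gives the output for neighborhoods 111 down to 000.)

  [7] ### => .  t=1,i=2
  [6] ##. => #  t=0,i=1
  [5] #.# => #  t=0,i=2
  [4] #.. => #  t=0,i=9
  [3] .## => .  t=0,i=0
  [2] .#. => #  t=0,i=3
  [1] ..# => .  t=0,i=10
  [0] ... => #  t=2,i=1
  bits 01110101 = 117

117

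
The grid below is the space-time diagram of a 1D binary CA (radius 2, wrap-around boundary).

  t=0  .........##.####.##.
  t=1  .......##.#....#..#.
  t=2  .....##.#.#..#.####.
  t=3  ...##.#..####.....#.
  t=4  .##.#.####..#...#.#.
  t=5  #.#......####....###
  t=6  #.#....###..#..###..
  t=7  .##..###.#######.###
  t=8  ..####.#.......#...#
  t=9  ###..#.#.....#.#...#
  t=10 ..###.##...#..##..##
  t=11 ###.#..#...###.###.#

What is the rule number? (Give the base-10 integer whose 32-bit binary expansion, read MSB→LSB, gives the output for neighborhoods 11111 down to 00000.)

  [31] ##### => .  t=7,i=11
  [30] ####. => .  t=0,i=14
  [29] ###.# => #  t=0,i=15
  [28] ###.. => #  t=2,i=18
  [27] ##.## => .  t=0,i=11
  [26] ##.#. => .  t=1,i=9
  [25] ##..# => #  t=4,i=10
  [24] ##... => .  t=0,i=19
  [23] #.### => .  t=0,i=12
  [22] #.##. => .  t=0,i=17
  [21] #.#.# => .  t=2,i=8
  [20] #.#.. => #  t=1,i=10
  [19] #..## => #  t=3,i=8
  [18] #..#. => #  t=1,i=17
  [17] #...# => .  t=4,i=14
  [16] #.... => .  t=0,i=0
  [15] .#### => .  t=0,i=13
  [14] .###. => .  t=6,i=8
  [13] .##.# => #  t=0,i=10
  [12] .##.. => #  t=0,i=18
  [11] .#.## => .  t=2,i=14
  [10] .#.#. => #  t=2,i=9
  [9] .#..# => #  t=1,i=16
  [8] .#... => .  t=1,i=11
  [7] ..### => #  t=3,i=9
  [6] ..##. => .  t=0,i=9
  [5] ..#.# => .  t=2,i=13
  [4] ..#.. => #  t=1,i=15
  [3] ...## => #  t=0,i=8
  [2] ...#. => .  t=1,i=14
  [1] ....# => #  t=0,i=7
  [0] ..... => .  t=0,i=1
  bits 00110010000111000011011010011010 = 840709786

840709786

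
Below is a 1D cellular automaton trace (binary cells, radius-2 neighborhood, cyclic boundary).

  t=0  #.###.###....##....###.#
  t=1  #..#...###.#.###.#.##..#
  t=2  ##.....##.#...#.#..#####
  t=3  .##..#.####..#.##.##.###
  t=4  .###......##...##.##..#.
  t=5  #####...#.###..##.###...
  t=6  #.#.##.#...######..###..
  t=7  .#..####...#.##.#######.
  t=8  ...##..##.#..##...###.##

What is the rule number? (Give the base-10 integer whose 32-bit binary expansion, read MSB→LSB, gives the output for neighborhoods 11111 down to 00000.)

  ##### -> #   bit 31 = 1  t=2,i=21
  ####. -> .   bit 30 = 0  t=2,i=0
  ###.# -> .   bit 29 = 0  t=0,i=4
  ###.. -> #   bit 28 = 1  t=0,i=8
  ##.## -> .   bit 27 = 0  t=0,i=1
  ##.#. -> #   bit 26 = 1  t=1,i=10
  ##..# -> #   bit 25 = 1  t=1,i=1
  ##... -> #   bit 24 = 1  t=0,i=9
  #.### -> .   bit 23 = 0  t=0,i=2
  #.##. -> #   bit 22 = 1  t=0,i=23
  #.#.# -> .   bit 21 = 0  t=1,i=11
  #.#.. -> #   bit 20 = 1  t=2,i=10
  #..## -> #   bit 19 = 1  t=1,i=22
  #..#. -> .   bit 18 = 0  t=1,i=2
  #...# -> .   bit 17 = 0  t=1,i=5
  #.... -> .   bit 16 = 0  t=0,i=10
  .#### -> .   bit 15 = 0  t=2,i=20
  .###. -> #   bit 14 = 1  t=0,i=3
  .##.# -> #   bit 13 = 1  t=0,i=0
  .##.. -> #   bit 12 = 1  t=0,i=14
  .#.## -> .   bit 11 = 0  t=1,i=12
  .#.#. -> #   bit 10 = 1  t=2,i=15
  .#..# -> .   bit 9 = 0  t=2,i=17
  .#... -> .   bit 8 = 0  t=1,i=4
  ..### -> #   bit 7 = 1  t=0,i=19
  ..##. -> #   bit 6 = 1  t=0,i=13
  ..#.# -> .   bit 5 = 0  t=2,i=14
  ..#.. -> .   bit 4 = 0  t=1,i=3
  ...## -> .   bit 3 = 0  t=0,i=12
  ...#. -> #   bit 2 = 1  t=2,i=13
  ....# -> #   bit 1 = 1  t=0,i=11
  ..... -> .   bit 0 = 0  t=2,i=4
  bits 10010111010110000111010011000110 = 2539156678

2539156678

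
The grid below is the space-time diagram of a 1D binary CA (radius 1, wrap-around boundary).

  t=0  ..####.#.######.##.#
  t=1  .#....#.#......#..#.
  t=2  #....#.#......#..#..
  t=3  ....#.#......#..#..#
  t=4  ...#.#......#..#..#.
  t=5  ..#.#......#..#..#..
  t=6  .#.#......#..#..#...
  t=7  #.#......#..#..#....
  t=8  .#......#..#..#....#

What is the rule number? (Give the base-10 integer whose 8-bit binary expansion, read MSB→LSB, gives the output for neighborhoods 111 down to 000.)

  ###|.  b7=0 t=0,i=3
  ##.|.  b6=0 t=0,i=5
  #.#|#  b5=1 t=0,i=6
  #..|.  b4=0 t=0,i=0
  .##|.  b3=0 t=0,i=2
  .#.|.  b2=0 t=0,i=7
  ..#|#  b1=1 t=0,i=1
  ...|.  b0=0 t=1,i=3
  bits 00100010 = 34

34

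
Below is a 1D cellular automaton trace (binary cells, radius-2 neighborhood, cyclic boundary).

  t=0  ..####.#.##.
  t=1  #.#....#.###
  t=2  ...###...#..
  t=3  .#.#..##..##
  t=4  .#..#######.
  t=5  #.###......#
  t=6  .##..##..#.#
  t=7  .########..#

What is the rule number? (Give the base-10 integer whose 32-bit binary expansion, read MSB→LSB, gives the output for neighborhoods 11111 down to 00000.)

200217538

  nb #####: next=.  (t=4,i=6, bit31=0)
  nb ####.: next=.  (t=0,i=4, bit30=0)
  nb ###.#: next=.  (t=0,i=5, bit29=0)
  nb ###..: next=.  (t=2,i=5, bit28=0)
  nb ##.##: next=#  (t=5,i=1, bit27=1)
  nb ##.#.: next=.  (t=0,i=6, bit26=0)
  nb ##..#: next=#  (t=3,i=8, bit25=1)
  nb ##...: next=#  (t=0,i=11, bit24=1)
  nb #.###: next=#  (t=1,i=9, bit23=1)
  nb #.##.: next=#  (t=0,i=9, bit22=1)
  nb #.#.#: next=#  (t=0,i=7, bit21=1)
  nb #.#..: next=.  (t=1,i=2, bit20=0)
  nb #..##: next=#  (t=3,i=5, bit19=1)
  nb #..#.: next=#  (t=4,i=0, bit18=1)
  nb #...#: next=#  (t=0,i=0, bit17=1)
  nb #....: next=#  (t=1,i=4, bit16=1)
  nb .####: next=.  (t=0,i=3, bit15=0)
  nb .###.: next=.  (t=2,i=4, bit14=0)
  nb .##.#: next=.  (t=3,i=11, bit13=0)
  nb .##..: next=#  (t=0,i=10, bit12=1)
  nb .#.##: next=.  (t=0,i=8, bit11=0)
  nb .#.#.: next=.  (t=3,i=2, bit10=0)
  nb .#..#: next=#  (t=3,i=4, bit9=1)
  nb .#...: next=#  (t=1,i=3, bit8=1)
  nb ..###: next=#  (t=0,i=2, bit7=1)
  nb ..##.: next=#  (t=3,i=6, bit6=1)
  nb ..#.#: next=.  (t=1,i=7, bit5=0)
  nb ..#..: next=.  (t=2,i=9, bit4=0)
  nb ...##: next=.  (t=0,i=1, bit3=0)
  nb ...#.: next=.  (t=1,i=6, bit2=0)
  nb ....#: next=#  (t=1,i=5, bit1=1)
  nb .....: next=.  (t=2,i=0, bit0=0)
  bits 00001011111011110001001111000010 = 200217538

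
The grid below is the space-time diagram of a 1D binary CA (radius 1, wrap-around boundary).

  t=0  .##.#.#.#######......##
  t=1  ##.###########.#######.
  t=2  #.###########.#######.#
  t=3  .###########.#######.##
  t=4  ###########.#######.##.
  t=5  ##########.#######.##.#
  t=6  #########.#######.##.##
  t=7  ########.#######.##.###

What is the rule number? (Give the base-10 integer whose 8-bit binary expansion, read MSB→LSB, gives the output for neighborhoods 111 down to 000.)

  ###|#  b7=1 t=0,i=9
  ##.|.  b6=0 t=0,i=2
  #.#|#  b5=1 t=0,i=0
  #..|#  b4=1 t=0,i=15
  .##|#  b3=1 t=0,i=1
  .#.|#  b2=1 t=0,i=4
  ..#|#  b1=1 t=0,i=20
  ...|#  b0=1 t=0,i=16
  bits 10111111 = 191

191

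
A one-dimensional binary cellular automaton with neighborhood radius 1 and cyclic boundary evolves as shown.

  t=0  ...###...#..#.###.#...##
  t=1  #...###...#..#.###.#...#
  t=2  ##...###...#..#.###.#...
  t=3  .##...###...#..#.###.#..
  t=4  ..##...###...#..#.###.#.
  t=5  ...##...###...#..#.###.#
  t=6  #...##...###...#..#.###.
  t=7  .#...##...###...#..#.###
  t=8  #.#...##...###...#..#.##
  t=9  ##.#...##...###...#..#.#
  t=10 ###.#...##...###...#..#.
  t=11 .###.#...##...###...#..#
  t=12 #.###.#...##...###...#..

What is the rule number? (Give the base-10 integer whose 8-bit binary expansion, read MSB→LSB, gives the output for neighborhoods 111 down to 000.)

240

  nb ###: next=#  (t=0,i=4, bit7=1)
  nb ##.: next=#  (t=0,i=5, bit6=1)
  nb #.#: next=#  (t=0,i=13, bit5=1)
  nb #..: next=#  (t=0,i=0, bit4=1)
  nb .##: next=.  (t=0,i=3, bit3=0)
  nb .#.: next=.  (t=0,i=9, bit2=0)
  nb ..#: next=.  (t=0,i=2, bit1=0)
  nb ...: next=.  (t=0,i=1, bit0=0)
  bits 11110000 = 240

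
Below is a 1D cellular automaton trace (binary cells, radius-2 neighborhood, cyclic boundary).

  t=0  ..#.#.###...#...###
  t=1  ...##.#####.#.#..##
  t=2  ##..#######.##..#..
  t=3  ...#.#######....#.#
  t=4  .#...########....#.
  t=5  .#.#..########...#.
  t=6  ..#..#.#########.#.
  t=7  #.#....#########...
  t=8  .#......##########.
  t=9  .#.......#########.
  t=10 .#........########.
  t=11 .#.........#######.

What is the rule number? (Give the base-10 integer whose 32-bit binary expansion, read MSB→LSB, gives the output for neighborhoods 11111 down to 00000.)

  ##### -> #   bit 31 = 1  t=1,i=8
  ####. -> #   bit 30 = 1  t=1,i=9
  ###.# -> #   bit 29 = 1  t=1,i=10
  ###.. -> #   bit 28 = 1  t=0,i=8
  ##.## -> #   bit 27 = 1  t=1,i=5
  ##.#. -> .   bit 26 = 0  t=1,i=11
  ##..# -> .   bit 25 = 0  t=0,i=0
  ##... -> #   bit 24 = 1  t=0,i=9
  #.### -> #   bit 23 = 1  t=0,i=6
  #.##. -> .   bit 22 = 0  t=2,i=12
  #.#.# -> #   bit 21 = 1  t=0,i=4
  #.#.. -> .   bit 20 = 0  t=1,i=14
  #..## -> #   bit 19 = 1  t=1,i=16
  #..#. -> .   bit 18 = 0  t=0,i=1
  #...# -> #   bit 17 = 1  t=0,i=10
  #.... -> .   bit 16 = 0  t=3,i=13
  .#### -> #   bit 15 = 1  t=1,i=7
  .###. -> #   bit 14 = 1  t=0,i=7
  .##.# -> #   bit 13 = 1  t=1,i=4
  .##.. -> .   bit 12 = 0  t=1,i=18
  .#.## -> .   bit 11 = 0  t=0,i=5
  .#.#. -> #   bit 10 = 1  t=0,i=3
  .#..# -> .   bit 9 = 0  t=1,i=15
  .#... -> .   bit 8 = 0  t=0,i=13
  ..### -> .   bit 7 = 0  t=0,i=16
  ..##. -> .   bit 6 = 0  t=1,i=3
  ..#.# -> .   bit 5 = 0  t=0,i=2
  ..#.. -> #   bit 4 = 1  t=0,i=12
  ...## -> .   bit 3 = 0  t=0,i=15
  ...#. -> .   bit 2 = 0  t=0,i=11
  ....# -> .   bit 1 = 0  t=3,i=14
  ..... -> .   bit 0 = 0  t=8,i=4
  bits 11111001101010101110010000010000 = 4188726288

4188726288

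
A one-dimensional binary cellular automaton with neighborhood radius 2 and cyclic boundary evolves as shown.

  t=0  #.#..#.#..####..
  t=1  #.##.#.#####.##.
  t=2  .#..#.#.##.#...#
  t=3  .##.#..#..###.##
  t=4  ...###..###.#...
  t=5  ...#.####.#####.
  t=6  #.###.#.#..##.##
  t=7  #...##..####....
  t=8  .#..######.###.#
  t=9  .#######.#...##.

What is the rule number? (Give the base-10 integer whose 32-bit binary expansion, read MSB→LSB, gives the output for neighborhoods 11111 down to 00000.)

3071908836

  ##### -> #   bit 31 = 1  t=1,i=9
  ####. -> .   bit 30 = 0  t=0,i=12
  ###.# -> #   bit 29 = 1  t=1,i=11
  ###.. -> #   bit 28 = 1  t=0,i=13
  ##.## -> .   bit 27 = 0  t=1,i=12
  ##.#. -> #   bit 26 = 1  t=1,i=4
  ##..# -> #   bit 25 = 1  t=0,i=14
  ##... -> #   bit 24 = 1  t=5,i=15
  #.### -> .   bit 23 = 0  t=1,i=7
  #.##. -> .   bit 22 = 0  t=1,i=2
  #.#.# -> .   bit 21 = 0  t=1,i=0
  #.#.. -> #   bit 20 = 1  t=0,i=2
  #..## -> #   bit 19 = 1  t=0,i=9
  #..#. -> .   bit 18 = 0  t=0,i=4
  #...# -> .   bit 17 = 0  t=2,i=13
  #.... -> #   bit 16 = 1  t=4,i=14
  .#### -> #   bit 15 = 1  t=0,i=11
  .###. -> .   bit 14 = 0  t=3,i=11
  .##.# -> .   bit 13 = 0  t=1,i=3
  .##.. -> #   bit 12 = 1  t=7,i=5
  .#.## -> #   bit 11 = 1  t=1,i=1
  .#.#. -> .   bit 10 = 0  t=0,i=1
  .#..# -> #   bit 9 = 1  t=0,i=3
  .#... -> #   bit 8 = 1  t=2,i=12
  ..### -> #   bit 7 = 1  t=0,i=10
  ..##. -> #   bit 6 = 1  t=6,i=11
  ..#.# -> #   bit 5 = 1  t=0,i=0
  ..#.. -> .   bit 4 = 0  t=3,i=7
  ...## -> .   bit 3 = 0  t=4,i=2
  ...#. -> #   bit 2 = 1  t=2,i=14
  ....# -> .   bit 1 = 0  t=4,i=1
  ..... -> .   bit 0 = 0  t=4,i=0
  bits 10110111000110011001101111100100 = 3071908836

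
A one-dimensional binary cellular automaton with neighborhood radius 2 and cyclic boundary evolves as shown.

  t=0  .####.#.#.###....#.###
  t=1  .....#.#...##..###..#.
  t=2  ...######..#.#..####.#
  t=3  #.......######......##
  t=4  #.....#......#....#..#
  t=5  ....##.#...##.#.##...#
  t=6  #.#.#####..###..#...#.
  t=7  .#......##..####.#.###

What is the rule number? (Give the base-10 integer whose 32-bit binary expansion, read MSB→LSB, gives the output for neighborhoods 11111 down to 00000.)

  nb #####: next=.  (t=2,i=5, bit31=0)
  nb ####.: next=.  (t=0,i=3, bit30=0)
  nb ###.#: next=.  (t=0,i=4, bit29=0)
  nb ###..: next=#  (t=0,i=12, bit28=1)
  nb ##.##: next=.  (t=0,i=0, bit27=0)
  nb ##.#.: next=#  (t=0,i=5, bit26=1)
  nb ##..#: next=#  (t=1,i=13, bit25=1)
  nb ##...: next=.  (t=0,i=13, bit24=0)
  nb #.###: next=.  (t=0,i=1, bit23=0)
  nb #.##.: next=#  (t=5,i=16, bit22=1)
  nb #.#.#: next=.  (t=0,i=6, bit21=0)
  nb #.#..: next=#  (t=1,i=7, bit20=1)
  nb #..##: next=.  (t=1,i=14, bit19=0)
  nb #..#.: next=#  (t=1,i=19, bit18=1)
  nb #...#: next=.  (t=1,i=9, bit17=0)
  nb #....: next=.  (t=0,i=14, bit16=0)
  nb .####: next=.  (t=0,i=2, bit15=0)
  nb .###.: next=#  (t=0,i=11, bit14=1)
  nb .##.#: next=#  (t=5,i=5, bit13=1)
  nb .##..: next=.  (t=1,i=12, bit12=0)
  nb .#.##: next=.  (t=0,i=9, bit11=0)
  nb .#.#.: next=#  (t=0,i=7, bit10=1)
  nb .#..#: next=.  (t=2,i=14, bit9=0)
  nb .#...: next=#  (t=1,i=8, bit8=1)
  nb ..###: next=.  (t=1,i=15, bit7=0)
  nb ..##.: next=#  (t=1,i=11, bit6=1)
  nb ..#.#: next=#  (t=0,i=17, bit5=1)
  nb ..#..: next=.  (t=1,i=20, bit4=0)
  nb ...##: next=.  (t=1,i=10, bit3=0)
  nb ...#.: next=#  (t=0,i=16, bit2=1)
  nb ....#: next=#  (t=0,i=15, bit1=1)
  nb .....: next=.  (t=1,i=1, bit0=0)
  bits 00010110010101000110010101100110 = 374629734

374629734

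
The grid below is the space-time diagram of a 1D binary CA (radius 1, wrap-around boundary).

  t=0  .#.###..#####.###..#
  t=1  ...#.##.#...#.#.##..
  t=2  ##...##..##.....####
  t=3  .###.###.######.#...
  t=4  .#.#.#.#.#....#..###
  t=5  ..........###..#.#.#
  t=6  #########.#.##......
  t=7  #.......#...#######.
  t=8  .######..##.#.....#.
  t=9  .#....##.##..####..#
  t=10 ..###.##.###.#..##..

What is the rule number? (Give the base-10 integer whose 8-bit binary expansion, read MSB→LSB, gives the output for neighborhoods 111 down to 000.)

  ###|.  b7=0 t=0,i=4
  ##.|#  b6=1 t=0,i=5
  #.#|.  b5=0 t=0,i=0
  #..|#  b4=1 t=0,i=6
  .##|#  b3=1 t=0,i=3
  .#.|.  b2=0 t=0,i=1
  ..#|.  b1=0 t=0,i=7
  ...|#  b0=1 t=1,i=0
  bits 01011001 = 89

89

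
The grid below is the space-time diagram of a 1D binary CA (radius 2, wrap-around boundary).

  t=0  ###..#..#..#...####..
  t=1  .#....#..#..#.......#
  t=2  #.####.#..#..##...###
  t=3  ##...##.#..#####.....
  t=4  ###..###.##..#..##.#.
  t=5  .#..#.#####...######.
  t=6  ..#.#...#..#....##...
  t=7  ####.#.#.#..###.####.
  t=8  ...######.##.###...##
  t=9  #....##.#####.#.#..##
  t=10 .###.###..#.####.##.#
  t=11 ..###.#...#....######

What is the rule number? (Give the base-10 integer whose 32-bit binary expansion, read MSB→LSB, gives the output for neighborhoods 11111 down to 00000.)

  #####|#  b31=1 t=3,i=13
  ####.|.  b30=0 t=0,i=17
  ###.#|#  b29=1 t=2,i=0
  ###..|.  b28=0 t=0,i=2
  ##.##|#  b27=1 t=2,i=1
  ##.#.|#  b26=1 t=2,i=6
  ##..#|.  b25=0 t=0,i=3
  ##...|#  b24=1 t=2,i=15
  #.###|.  b23=0 t=2,i=2
  #.##.|#  b22=1 t=4,i=9
  #.#.#|#  b21=1 t=4,i=19
  #.#..|.  b20=0 t=1,i=1
  #..##|#  b19=1 t=0,i=20
  #..#.|.  b18=0 t=0,i=4
  #...#|.  b17=0 t=0,i=13
  #....|#  b16=1 t=1,i=3
  .####|.  b15=0 t=0,i=16
  .###.|#  b14=1 t=0,i=1
  .##.#|#  b13=1 t=3,i=6
  .##..|#  b12=1 t=2,i=14
  .#.##|.  b11=0 t=4,i=20
  .#.#.|#  b10=1 t=1,i=0
  .#..#|#  b9=1 t=0,i=6
  .#...|#  b8=1 t=0,i=12
  ..###|.  b7=0 t=0,i=0
  ..##.|#  b6=1 t=2,i=13
  ..#.#|#  b5=1 t=1,i=20
  ..#..|.  b4=0 t=0,i=5
  ...##|.  b3=0 t=0,i=14
  ...#.|#  b2=1 t=1,i=5
  ....#|#  b1=1 t=1,i=4
  .....|.  b0=0 t=1,i=15
  bits 10101101011010010111011101100110 = 2909370214

2909370214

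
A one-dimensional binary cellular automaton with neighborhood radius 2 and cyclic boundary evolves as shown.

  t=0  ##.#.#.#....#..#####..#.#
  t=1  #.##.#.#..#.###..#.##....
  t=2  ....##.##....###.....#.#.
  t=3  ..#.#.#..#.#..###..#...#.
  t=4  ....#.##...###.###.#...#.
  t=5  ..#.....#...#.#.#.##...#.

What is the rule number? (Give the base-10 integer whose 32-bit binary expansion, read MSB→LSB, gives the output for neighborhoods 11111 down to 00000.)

2671264338

  #####|#  b31=1 t=0,i=17
  ####.|.  b30=0 t=0,i=18
  ###.#|.  b29=0 t=0,i=1
  ###..|#  b28=1 t=0,i=19
  ##.##|#  b27=1 t=2,i=6
  ##.#.|#  b26=1 t=0,i=2
  ##..#|#  b25=1 t=0,i=20
  ##...|#  b24=1 t=1,i=21
  #.###|.  b23=0 t=0,i=24
  #.##.|.  b22=0 t=1,i=2
  #.#.#|#  b21=1 t=0,i=3
  #.#..|#  b20=1 t=0,i=7
  #..##|#  b19=1 t=0,i=14
  #..#.|.  b18=0 t=0,i=21
  #...#|.  b17=0 t=3,i=0
  #....|.  b16=0 t=0,i=9
  .####|.  b15=0 t=0,i=16
  .###.|#  b14=1 t=0,i=0
  .##.#|.  b13=0 t=1,i=3
  .##..|.  b12=0 t=1,i=20
  .#.##|.  b11=0 t=0,i=23
  .#.#.|.  b10=0 t=0,i=4
  .#..#|#  b9=1 t=0,i=13
  .#...|.  b8=0 t=0,i=8
  ..###|.  b7=0 t=0,i=15
  ..##.|#  b6=1 t=2,i=4
  ..#.#|.  b5=0 t=0,i=22
  ..#..|#  b4=1 t=0,i=12
  ...##|.  b3=0 t=2,i=3
  ...#.|.  b2=0 t=0,i=11
  ....#|#  b1=1 t=0,i=10
  .....|.  b0=0 t=2,i=1
  bits 10011111001110000100001001010010 = 2671264338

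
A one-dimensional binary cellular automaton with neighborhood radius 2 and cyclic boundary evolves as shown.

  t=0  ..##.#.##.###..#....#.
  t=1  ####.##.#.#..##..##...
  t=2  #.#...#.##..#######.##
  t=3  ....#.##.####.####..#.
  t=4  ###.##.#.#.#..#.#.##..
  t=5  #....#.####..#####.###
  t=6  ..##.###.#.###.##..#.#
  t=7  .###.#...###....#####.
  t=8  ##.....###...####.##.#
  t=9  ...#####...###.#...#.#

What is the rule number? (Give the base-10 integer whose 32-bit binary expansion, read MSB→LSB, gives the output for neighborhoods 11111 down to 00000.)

3266264299

  #####|#  b31=1 t=2,i=14
  ####.|#  b30=1 t=1,i=2
  ###.#|.  b29=0 t=1,i=3
  ###..|.  b28=0 t=0,i=12
  ##.##|.  b27=0 t=0,i=9
  ##.#.|.  b26=0 t=0,i=4
  ##..#|#  b25=1 t=0,i=13
  ##...|.  b24=0 t=1,i=19
  #.###|#  b23=1 t=0,i=10
  #.##.|.  b22=0 t=0,i=7
  #.#.#|#  b21=1 t=0,i=5
  #.#..|.  b20=0 t=1,i=10
  #..##|#  b19=1 t=1,i=12
  #..#.|#  b18=1 t=0,i=14
  #...#|#  b17=1 t=0,i=0
  #....|#  b16=1 t=0,i=17
  .####|.  b15=0 t=1,i=1
  .###.|.  b14=0 t=0,i=11
  .##.#|#  b13=1 t=0,i=3
  .##..|#  b12=1 t=1,i=14
  .#.##|#  b11=1 t=0,i=6
  .#.#.|#  b10=1 t=1,i=9
  .#..#|.  b9=0 t=1,i=11
  .#...|.  b8=0 t=0,i=16
  ..###|#  b7=1 t=1,i=0
  ..##.|#  b6=1 t=0,i=2
  ..#.#|#  b5=1 t=2,i=6
  ..#..|.  b4=0 t=0,i=15
  ...##|#  b3=1 t=0,i=1
  ...#.|.  b2=0 t=0,i=19
  ....#|#  b1=1 t=0,i=18
  .....|#  b0=1 t=3,i=1
  bits 11000010101011110011110011101011 = 3266264299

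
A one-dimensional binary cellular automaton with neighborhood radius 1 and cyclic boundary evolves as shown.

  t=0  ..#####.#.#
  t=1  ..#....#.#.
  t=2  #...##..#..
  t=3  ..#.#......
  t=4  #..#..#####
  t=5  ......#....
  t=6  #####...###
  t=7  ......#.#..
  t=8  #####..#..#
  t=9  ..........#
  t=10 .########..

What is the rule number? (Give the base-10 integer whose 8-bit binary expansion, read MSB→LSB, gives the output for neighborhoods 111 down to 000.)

  ###|.  b7=0 t=0,i=3
  ##.|.  b6=0 t=0,i=6
  #.#|#  b5=1 t=0,i=7
  #..|.  b4=0 t=0,i=0
  .##|#  b3=1 t=0,i=2
  .#.|.  b2=0 t=0,i=8
  ..#|.  b1=0 t=0,i=1
  ...|#  b0=1 t=1,i=0
  bits 00101001 = 41

41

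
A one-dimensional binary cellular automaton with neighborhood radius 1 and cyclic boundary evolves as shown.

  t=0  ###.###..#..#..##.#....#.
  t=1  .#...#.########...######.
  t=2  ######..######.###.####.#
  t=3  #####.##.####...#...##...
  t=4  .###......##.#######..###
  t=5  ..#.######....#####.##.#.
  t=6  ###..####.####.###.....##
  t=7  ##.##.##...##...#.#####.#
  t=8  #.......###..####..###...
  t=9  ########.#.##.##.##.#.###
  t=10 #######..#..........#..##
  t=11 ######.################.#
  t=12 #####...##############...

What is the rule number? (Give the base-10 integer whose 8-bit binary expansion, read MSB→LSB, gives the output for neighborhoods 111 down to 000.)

151

  ### -> #   bit 7 = 1  t=0,i=1
  ##. -> .   bit 6 = 0  t=0,i=2
  #.# -> .   bit 5 = 0  t=0,i=3
  #.. -> #   bit 4 = 1  t=0,i=7
  .## -> .   bit 3 = 0  t=0,i=0
  .#. -> #   bit 2 = 1  t=0,i=9
  ..# -> #   bit 1 = 1  t=0,i=8
  ... -> #   bit 0 = 1  t=0,i=20
  bits 10010111 = 151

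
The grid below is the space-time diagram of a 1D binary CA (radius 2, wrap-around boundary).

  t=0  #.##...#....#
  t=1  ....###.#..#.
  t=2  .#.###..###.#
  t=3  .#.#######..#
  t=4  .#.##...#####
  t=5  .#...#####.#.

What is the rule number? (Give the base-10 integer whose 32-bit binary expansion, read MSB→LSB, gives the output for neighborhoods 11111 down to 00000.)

1405010861

  [31] ##### => .  t=3,i=5
  [30] ####. => #  t=3,i=8
  [29] ###.# => .  t=1,i=6
  [28] ###.. => #  t=2,i=5
  [27] ##.## => .  t=0,i=1
  [26] ##.#. => .  t=1,i=7
  [25] ##..# => #  t=2,i=6
  [24] ##... => #  t=0,i=4
  [23] #.### => #  t=2,i=3
  [22] #.##. => .  t=0,i=2
  [21] #.#.# => #  t=2,i=1
  [20] #.#.. => #  t=1,i=8
  [19] #..## => #  t=2,i=7
  [18] #..#. => #  t=1,i=10
  [17] #...# => #  t=0,i=5
  [16] #.... => .  t=0,i=9
  [15] .#### => #  t=3,i=4
  [14] .###. => #  t=1,i=5
  [13] .##.# => .  t=0,i=0
  [12] .##.. => .  t=0,i=3
  [11] .#.## => .  t=2,i=2
  [10] .#.#. => .  t=2,i=0
  [9] .#..# => #  t=1,i=9
  [8] .#... => #  t=0,i=8
  [7] ..### => #  t=1,i=4
  [6] ..##. => .  t=0,i=12
  [5] ..#.# => #  t=3,i=12
  [4] ..#.. => .  t=0,i=7
  [3] ...## => #  t=0,i=11
  [2] ...#. => #  t=0,i=6
  [1] ....# => .  t=0,i=10
  [0] ..... => #  t=1,i=1
  bits 01010011101111101100001110101101 = 1405010861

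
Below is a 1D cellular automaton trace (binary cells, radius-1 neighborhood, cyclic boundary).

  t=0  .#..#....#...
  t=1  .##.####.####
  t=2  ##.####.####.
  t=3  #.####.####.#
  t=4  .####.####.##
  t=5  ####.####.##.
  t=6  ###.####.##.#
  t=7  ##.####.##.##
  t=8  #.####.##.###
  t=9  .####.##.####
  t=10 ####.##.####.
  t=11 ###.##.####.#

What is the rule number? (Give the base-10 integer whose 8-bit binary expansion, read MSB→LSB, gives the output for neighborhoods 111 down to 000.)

189

  [7] ### => #  t=1,i=5
  [6] ##. => .  t=1,i=2
  [5] #.# => #  t=1,i=0
  [4] #.. => #  t=0,i=2
  [3] .## => #  t=1,i=1
  [2] .#. => #  t=0,i=1
  [1] ..# => .  t=0,i=0
  [0] ... => #  t=0,i=6
  bits 10111101 = 189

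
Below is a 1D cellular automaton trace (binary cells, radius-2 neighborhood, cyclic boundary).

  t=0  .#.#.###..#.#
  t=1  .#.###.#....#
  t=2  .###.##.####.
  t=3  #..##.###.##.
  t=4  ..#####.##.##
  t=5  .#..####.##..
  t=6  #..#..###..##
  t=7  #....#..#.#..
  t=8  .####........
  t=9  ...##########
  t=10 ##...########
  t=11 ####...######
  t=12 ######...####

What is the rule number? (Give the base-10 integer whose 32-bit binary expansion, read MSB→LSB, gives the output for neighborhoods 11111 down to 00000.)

4255852871

  #####|#  b31=1 t=4,i=4
  ####.|#  b30=1 t=2,i=10
  ###.#|#  b29=1 t=1,i=5
  ###..|#  b28=1 t=0,i=7
  ##.##|#  b27=1 t=2,i=4
  ##.#.|#  b26=1 t=1,i=6
  ##..#|.  b25=0 t=0,i=8
  ##...|#  b24=1 t=5,i=11
  #.###|#  b23=1 t=0,i=5
  #.##.|.  b22=0 t=2,i=5
  #.#.#|#  b21=1 t=0,i=1
  #.#..|.  b20=0 t=1,i=7
  #..##|#  b19=1 t=2,i=0
  #..#.|.  b18=0 t=0,i=9
  #...#|#  b17=1 t=5,i=12
  #....|#  b16=1 t=1,i=9
  .####|.  b15=0 t=2,i=9
  .###.|.  b14=0 t=0,i=6
  .##.#|#  b13=1 t=2,i=6
  .##..|.  b12=0 t=4,i=12
  .#.##|#  b11=1 t=0,i=4
  .#.#.|.  b10=0 t=0,i=0
  .#..#|.  b9=0 t=3,i=1
  .#...|#  b8=1 t=1,i=8
  ..###|.  b7=0 t=2,i=1
  ..##.|#  b6=1 t=3,i=3
  ..#.#|.  b5=0 t=0,i=10
  ..#..|.  b4=0 t=5,i=1
  ...##|.  b3=0 t=8,i=0
  ...#.|#  b2=1 t=1,i=11
  ....#|#  b1=1 t=1,i=10
  .....|#  b0=1 t=8,i=7
  bits 11111101101010110010100101000111 = 4255852871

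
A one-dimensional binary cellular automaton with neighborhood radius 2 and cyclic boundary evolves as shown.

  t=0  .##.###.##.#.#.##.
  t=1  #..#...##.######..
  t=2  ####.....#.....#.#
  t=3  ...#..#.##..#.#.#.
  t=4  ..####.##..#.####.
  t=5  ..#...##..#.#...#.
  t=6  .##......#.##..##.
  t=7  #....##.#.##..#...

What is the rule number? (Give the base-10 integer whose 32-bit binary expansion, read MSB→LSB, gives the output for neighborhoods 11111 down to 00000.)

  nb #####: next=.  (t=1,i=12, bit31=0)
  nb ####.: next=.  (t=1,i=14, bit30=0)
  nb ###.#: next=.  (t=0,i=6, bit29=0)
  nb ###..: next=#  (t=1,i=15, bit28=1)
  nb ##.##: next=#  (t=0,i=3, bit27=1)
  nb ##.#.: next=#  (t=0,i=10, bit26=1)
  nb ##..#: next=.  (t=0,i=17, bit25=0)
  nb ##...: next=.  (t=2,i=4, bit24=0)
  nb #.###: next=.  (t=0,i=4, bit23=0)
  nb #.##.: next=#  (t=0,i=8, bit22=1)
  nb #.#.#: next=#  (t=0,i=11, bit21=1)
  nb #.#..: next=#  (t=3,i=16, bit20=1)
  nb #..##: next=#  (t=0,i=0, bit19=1)
  nb #..#.: next=#  (t=1,i=2, bit18=1)
  nb #...#: next=.  (t=1,i=5, bit17=0)
  nb #....: next=.  (t=2,i=5, bit16=0)
  nb .####: next=.  (t=1,i=11, bit15=0)
  nb .###.: next=.  (t=0,i=5, bit14=0)
  nb .##.#: next=.  (t=0,i=2, bit13=0)
  nb .##..: next=.  (t=0,i=16, bit12=0)
  nb .#.##: next=#  (t=0,i=14, bit11=1)
  nb .#.#.: next=#  (t=0,i=12, bit10=1)
  nb .#..#: next=#  (t=1,i=1, bit9=1)
  nb .#...: next=.  (t=1,i=4, bit8=0)
  nb ..###: next=#  (t=4,i=2, bit7=1)
  nb ..##.: next=.  (t=0,i=1, bit6=0)
  nb ..#.#: next=.  (t=2,i=15, bit5=0)
  nb ..#..: next=#  (t=1,i=0, bit4=1)
  nb ...##: next=.  (t=1,i=6, bit3=0)
  nb ...#.: next=#  (t=2,i=8, bit2=1)
  nb ....#: next=.  (t=2,i=7, bit1=0)
  nb .....: next=#  (t=2,i=6, bit0=1)
  bits 00011100011111000000111010010101 = 477892245

477892245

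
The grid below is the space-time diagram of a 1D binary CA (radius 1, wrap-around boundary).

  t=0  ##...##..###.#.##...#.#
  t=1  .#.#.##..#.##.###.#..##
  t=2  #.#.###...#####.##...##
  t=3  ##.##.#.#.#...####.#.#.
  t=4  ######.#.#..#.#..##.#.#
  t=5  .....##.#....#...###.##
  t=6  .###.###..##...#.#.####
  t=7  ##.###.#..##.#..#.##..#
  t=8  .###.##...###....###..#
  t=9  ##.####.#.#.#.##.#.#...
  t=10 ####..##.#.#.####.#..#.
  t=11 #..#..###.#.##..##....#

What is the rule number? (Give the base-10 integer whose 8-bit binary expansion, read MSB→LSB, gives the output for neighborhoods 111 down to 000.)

105

  ### -> .   bit 7 = 0  t=0,i=0
  ##. -> #   bit 6 = 1  t=0,i=1
  #.# -> #   bit 5 = 1  t=0,i=12
  #.. -> .   bit 4 = 0  t=0,i=2
  .## -> #   bit 3 = 1  t=0,i=5
  .#. -> .   bit 2 = 0  t=0,i=13
  ..# -> .   bit 1 = 0  t=0,i=4
  ... -> #   bit 0 = 1  t=0,i=3
  bits 01101001 = 105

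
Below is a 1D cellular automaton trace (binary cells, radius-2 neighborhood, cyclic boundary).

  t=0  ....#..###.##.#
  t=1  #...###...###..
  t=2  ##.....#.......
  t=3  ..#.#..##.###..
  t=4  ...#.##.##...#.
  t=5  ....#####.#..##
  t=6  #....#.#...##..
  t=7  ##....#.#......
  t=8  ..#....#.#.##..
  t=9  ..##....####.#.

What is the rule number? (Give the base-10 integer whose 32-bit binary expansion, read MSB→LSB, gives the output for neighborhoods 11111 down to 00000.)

  nb #####: next=.  (t=5,i=6, bit31=0)
  nb ####.: next=#  (t=5,i=7, bit30=1)
  nb ###.#: next=.  (t=0,i=9, bit29=0)
  nb ###..: next=.  (t=1,i=6, bit28=0)
  nb ##.##: next=#  (t=0,i=10, bit27=1)
  nb ##.#.: next=.  (t=0,i=13, bit26=0)
  nb ##..#: next=.  (t=1,i=13, bit25=0)
  nb ##...: next=#  (t=1,i=7, bit24=1)
  nb #.###: next=.  (t=3,i=10, bit23=0)
  nb #.##.: next=#  (t=0,i=11, bit22=1)
  nb #.#.#: next=#  (t=8,i=9, bit21=1)
  nb #.#..: next=.  (t=0,i=14, bit20=0)
  nb #..##: next=#  (t=0,i=6, bit19=1)
  nb #..#.: next=.  (t=1,i=14, bit18=0)
  nb #...#: next=.  (t=1,i=2, bit17=0)
  nb #....: next=.  (t=0,i=1, bit16=0)
  nb .####: next=#  (t=5,i=5, bit15=1)
  nb .###.: next=.  (t=0,i=8, bit14=0)
  nb .##.#: next=#  (t=0,i=12, bit13=1)
  nb .##..: next=.  (t=2,i=1, bit12=0)
  nb .#.##: next=#  (t=4,i=4, bit11=1)
  nb .#.#.: next=#  (t=3,i=3, bit10=1)
  nb .#..#: next=#  (t=0,i=5, bit9=1)
  nb .#...: next=#  (t=0,i=0, bit8=1)
  nb ..###: next=.  (t=0,i=7, bit7=0)
  nb ..##.: next=.  (t=2,i=0, bit6=0)
  nb ..#.#: next=.  (t=3,i=2, bit5=0)
  nb ..#..: next=#  (t=0,i=4, bit4=1)
  nb ...##: next=.  (t=1,i=3, bit3=0)
  nb ...#.: next=.  (t=0,i=3, bit2=0)
  nb ....#: next=.  (t=0,i=2, bit1=0)
  nb .....: next=#  (t=2,i=4, bit0=1)
  bits 01001001011010001010111100010001 = 1231597329

1231597329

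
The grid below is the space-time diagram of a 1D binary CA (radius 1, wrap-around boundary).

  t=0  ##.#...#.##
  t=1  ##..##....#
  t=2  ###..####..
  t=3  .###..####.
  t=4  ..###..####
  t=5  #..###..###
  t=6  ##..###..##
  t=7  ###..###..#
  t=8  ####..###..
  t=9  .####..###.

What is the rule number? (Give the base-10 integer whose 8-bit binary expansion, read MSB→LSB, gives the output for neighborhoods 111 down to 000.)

209

  nb ###: next=#  (t=0,i=0, bit7=1)
  nb ##.: next=#  (t=0,i=1, bit6=1)
  nb #.#: next=.  (t=0,i=2, bit5=0)
  nb #..: next=#  (t=0,i=4, bit4=1)
  nb .##: next=.  (t=0,i=9, bit3=0)
  nb .#.: next=.  (t=0,i=3, bit2=0)
  nb ..#: next=.  (t=0,i=6, bit1=0)
  nb ...: next=#  (t=0,i=5, bit0=1)
  bits 11010001 = 209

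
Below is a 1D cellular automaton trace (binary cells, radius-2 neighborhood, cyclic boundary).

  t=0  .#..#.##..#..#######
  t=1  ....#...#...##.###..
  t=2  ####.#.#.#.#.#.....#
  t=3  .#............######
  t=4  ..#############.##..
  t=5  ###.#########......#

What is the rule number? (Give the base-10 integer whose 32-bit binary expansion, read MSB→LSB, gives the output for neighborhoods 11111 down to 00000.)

2181636527

  [31] ##### => #  t=0,i=15
  [30] ####. => .  t=0,i=18
  [29] ###.# => .  t=0,i=19
  [28] ###.. => .  t=1,i=17
  [27] ##.## => .  t=1,i=14
  [26] ##.#. => .  t=0,i=0
  [25] ##..# => #  t=0,i=8
  [24] ##... => .  t=1,i=18
  [23] #.### => .  t=1,i=15
  [22] #.##. => .  t=0,i=6
  [21] #.#.# => .  t=2,i=5
  [20] #.#.. => .  t=0,i=1
  [19] #..## => #  t=0,i=12
  [18] #..#. => .  t=0,i=3
  [17] #...# => .  t=1,i=6
  [16] #.... => #  t=1,i=19
  [15] .#### => .  t=0,i=14
  [14] .###. => .  t=1,i=16
  [13] .##.# => #  t=1,i=13
  [12] .##.. => .  t=0,i=7
  [11] .#.## => .  t=0,i=5
  [10] .#.#. => .  t=2,i=6
  [9] .#..# => .  t=0,i=2
  [8] .#... => #  t=1,i=5
  [7] ..### => #  t=0,i=13
  [6] ..##. => .  t=1,i=12
  [5] ..#.# => #  t=0,i=4
  [4] ..#.. => .  t=0,i=10
  [3] ...## => #  t=1,i=11
  [2] ...#. => #  t=1,i=3
  [1] ....# => #  t=1,i=2
  [0] ..... => #  t=1,i=0
  bits 10000010000010010010000110101111 = 2181636527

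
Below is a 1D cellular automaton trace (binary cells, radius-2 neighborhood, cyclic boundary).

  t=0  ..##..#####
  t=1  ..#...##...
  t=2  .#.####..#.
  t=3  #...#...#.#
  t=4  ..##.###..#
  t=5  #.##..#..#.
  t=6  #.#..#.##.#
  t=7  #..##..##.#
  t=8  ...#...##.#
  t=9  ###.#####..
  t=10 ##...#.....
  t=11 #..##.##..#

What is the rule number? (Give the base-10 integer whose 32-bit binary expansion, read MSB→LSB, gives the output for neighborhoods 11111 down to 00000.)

6809548

  [31] ##### => .  t=0,i=8
  [30] ####. => .  t=0,i=9
  [29] ###.# => .  t=9,i=2
  [28] ###.. => .  t=0,i=10
  [27] ##.## => .  t=4,i=4
  [26] ##.#. => .  t=6,i=1
  [25] ##..# => .  t=0,i=0
  [24] ##... => .  t=1,i=8
  [23] #.### => .  t=2,i=3
  [22] #.##. => #  t=3,i=10
  [21] #.#.# => #  t=5,i=0
  [20] #.#.. => .  t=6,i=2
  [19] #..## => .  t=0,i=1
  [18] #..#. => #  t=2,i=0
  [17] #...# => #  t=1,i=4
  [16] #.... => #  t=1,i=9
  [15] .#### => #  t=0,i=7
  [14] .###. => #  t=4,i=6
  [13] .##.# => #  t=4,i=3
  [12] .##.. => .  t=0,i=3
  [11] .#.## => .  t=2,i=2
  [10] .#.#. => #  t=5,i=10
  [9] .#..# => #  t=2,i=10
  [8] .#... => #  t=1,i=3
  [7] ..### => #  t=0,i=6
  [6] ..##. => #  t=0,i=2
  [5] ..#.# => .  t=2,i=1
  [4] ..#.. => .  t=1,i=2
  [3] ...## => #  t=1,i=5
  [2] ...#. => #  t=1,i=1
  [1] ....# => .  t=1,i=0
  [0] ..... => .  t=1,i=10
  bits 00000000011001111110011111001100 = 6809548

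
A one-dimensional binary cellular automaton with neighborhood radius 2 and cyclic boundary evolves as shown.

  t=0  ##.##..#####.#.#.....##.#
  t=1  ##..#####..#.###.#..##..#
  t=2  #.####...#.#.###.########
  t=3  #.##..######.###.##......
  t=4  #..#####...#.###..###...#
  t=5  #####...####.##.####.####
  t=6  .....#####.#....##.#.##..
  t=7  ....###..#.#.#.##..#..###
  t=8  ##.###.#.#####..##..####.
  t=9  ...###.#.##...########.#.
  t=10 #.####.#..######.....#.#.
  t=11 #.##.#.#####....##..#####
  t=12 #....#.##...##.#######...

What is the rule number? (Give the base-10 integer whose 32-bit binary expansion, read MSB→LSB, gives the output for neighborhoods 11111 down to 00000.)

599512812

  nb #####: next=.  (t=0,i=9, bit31=0)
  nb ####.: next=.  (t=0,i=10, bit30=0)
  nb ###.#: next=#  (t=0,i=1, bit29=1)
  nb ###..: next=.  (t=1,i=1, bit28=0)
  nb ##.##: next=.  (t=0,i=2, bit27=0)
  nb ##.#.: next=.  (t=0,i=12, bit26=0)
  nb ##..#: next=#  (t=0,i=5, bit25=1)
  nb ##...: next=#  (t=2,i=6, bit24=1)
  nb #.###: next=#  (t=0,i=24, bit23=1)
  nb #.##.: next=.  (t=0,i=3, bit22=0)
  nb #.#.#: next=#  (t=0,i=13, bit21=1)
  nb #.#..: next=#  (t=0,i=15, bit20=1)
  nb #..##: next=#  (t=0,i=6, bit19=1)
  nb #..#.: next=.  (t=1,i=10, bit18=0)
  nb #...#: next=#  (t=2,i=7, bit17=1)
  nb #....: next=#  (t=0,i=17, bit16=1)
  nb .####: next=#  (t=0,i=8, bit15=1)
  nb .###.: next=#  (t=0,i=0, bit14=1)
  nb .##.#: next=.  (t=0,i=22, bit13=0)
  nb .##..: next=#  (t=0,i=4, bit12=1)
  nb .#.##: next=.  (t=1,i=12, bit11=0)
  nb .#.#.: next=#  (t=0,i=14, bit10=1)
  nb .#..#: next=#  (t=1,i=18, bit9=1)
  nb .#...: next=.  (t=0,i=16, bit8=0)
  nb ..###: next=#  (t=0,i=7, bit7=1)
  nb ..##.: next=#  (t=0,i=21, bit6=1)
  nb ..#.#: next=#  (t=1,i=11, bit5=1)
  nb ..#..: next=.  (t=7,i=19, bit4=0)
  nb ...##: next=#  (t=0,i=20, bit3=1)
  nb ...#.: next=#  (t=2,i=8, bit2=1)
  nb ....#: next=.  (t=0,i=19, bit1=0)
  nb .....: next=.  (t=0,i=18, bit0=0)
  bits 00100011101110111101011011101100 = 599512812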